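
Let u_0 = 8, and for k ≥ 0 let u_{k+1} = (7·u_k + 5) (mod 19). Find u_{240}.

We have u_0 = 8, u_1 = 4, u_2 = 14, u_3 = 8.
The sequence repeats with period 3.
So u_{240} = u_{0 + ((240-0) mod 3)} = u_0 = 8.

8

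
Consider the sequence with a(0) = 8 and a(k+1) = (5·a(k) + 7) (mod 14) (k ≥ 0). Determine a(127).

a(0) = 8,  a(1) = 5,  a(2) = 4,  a(3) = 13,  a(4) = 2,  a(5) = 3,  a(6) = 8.
Since a(6) = a(0) = 8, the sequence is periodic with period 6.
So a(127) = a(0 + ((127-0) mod 6)) = a(1) = 5.

5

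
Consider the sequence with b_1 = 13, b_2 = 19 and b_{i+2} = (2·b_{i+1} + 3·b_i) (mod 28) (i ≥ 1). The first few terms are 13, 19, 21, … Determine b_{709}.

Computing terms: b_1 = 13; b_2 = 19; b_3 = 21; b_4 = 15; b_5 = 9; b_6 = 7; b_7 = 13; b_8 = 19.
The sequence repeats with period 6.
So b_{709} = b_{1 + ((709-1) mod 6)} = b_1 = 13.

13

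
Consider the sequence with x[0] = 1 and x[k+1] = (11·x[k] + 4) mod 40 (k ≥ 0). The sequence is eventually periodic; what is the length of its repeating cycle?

We have x[0] = 1, x[1] = 15, x[2] = 9, x[3] = 23, x[4] = 17, x[5] = 31, x[6] = 25, x[7] = 39, x[8] = 33, x[9] = 7, x[10] = 1.
Since x[10] = x[0] = 1, the sequence is periodic with period 10.

10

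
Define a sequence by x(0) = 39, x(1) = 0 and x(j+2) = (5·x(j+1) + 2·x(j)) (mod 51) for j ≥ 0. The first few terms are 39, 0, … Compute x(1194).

Listing terms: x(0) = 39, x(1) = 0, x(2) = 27, x(3) = 33, x(4) = 15, x(5) = 39, x(6) = 21, x(7) = 30, x(8) = 39, x(9) = 0.
Since (x(8), x(9)) = (x(0), x(1)) = (39, 0) (two consecutive terms determine the rest), the sequence is periodic with period 8.
So x(1194) = x(0 + ((1194-0) mod 8)) = x(2) = 27.

27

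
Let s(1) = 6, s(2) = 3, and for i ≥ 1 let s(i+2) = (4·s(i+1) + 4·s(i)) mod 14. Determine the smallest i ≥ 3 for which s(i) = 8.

3

We have s(1) = 6, s(2) = 3, s(3) = 8, s(4) = 2, s(5) = 12, s(6) = 0, s(7) = 6, s(8) = 10, s(9) = 8, s(10) = 2.
Since (s(9), s(10)) = (s(3), s(4)) = (8, 2) (two consecutive terms determine the rest), the sequence is eventually periodic: after a pre-period of length 2 it cycles with period 6.
The value 8 first appears (with i ≥ 3) at s(3).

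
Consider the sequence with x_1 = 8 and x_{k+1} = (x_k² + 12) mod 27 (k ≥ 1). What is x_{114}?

Listing terms: x_1 = 8,  x_2 = 22,  x_3 = 10,  x_4 = 4,  x_5 = 1,  x_6 = 13,  x_7 = 19,  x_8 = 22.
Since x_8 = x_2 = 22, the sequence is eventually periodic: after a pre-period of length 1 it cycles with period 6.
For k ≥ 2, x_k depends only on (k - 2) mod 6. (114 - 2) mod 6 = 4, so x_{114} = x_6 = 13.

13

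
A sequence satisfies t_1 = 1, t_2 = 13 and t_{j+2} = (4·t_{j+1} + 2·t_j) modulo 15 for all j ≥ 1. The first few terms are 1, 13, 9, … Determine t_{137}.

Computing terms: t_1 = 1,  t_2 = 13,  t_3 = 9,  t_4 = 2,  t_5 = 11,  t_6 = 3,  t_7 = 4,  t_8 = 7,  t_9 = 6,  t_{10} = 8,  t_{11} = 14,  t_{12} = 12,  t_{13} = 1,  t_{14} = 13.
Since (t_{13}, t_{14}) = (t_1, t_2) = (1, 13) (two consecutive terms determine the rest), the sequence is periodic with period 12.
So t_{137} = t_{1 + ((137-1) mod 12)} = t_5 = 11.

11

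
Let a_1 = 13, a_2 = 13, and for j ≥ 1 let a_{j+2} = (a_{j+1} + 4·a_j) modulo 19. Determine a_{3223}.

13

We have a_1 = 13,  a_2 = 13,  a_3 = 8,  a_4 = 3,  a_5 = 16,  a_6 = 9,  a_7 = 16,  a_8 = 14,  a_9 = 2,  a_{10} = 1,  a_{11} = 9,  a_{12} = 13,  a_{13} = 11,  a_{14} = 6,  a_{15} = 12,  a_{16} = 17,  a_{17} = 8,  a_{18} = 0,  a_{19} = 13,  a_{20} = 13.
The sequence repeats with period 18.
(3223 - 1) mod 18 = 0, so a_{3223} = a_1 = 13.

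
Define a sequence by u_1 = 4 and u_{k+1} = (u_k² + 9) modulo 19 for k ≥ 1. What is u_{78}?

Computing terms: u_1 = 4,  u_2 = 6,  u_3 = 7,  u_4 = 1,  u_5 = 10,  u_6 = 14,  u_7 = 15,  u_8 = 6.
Since u_8 = u_2 = 6, the sequence is eventually periodic: after a pre-period of length 1 it cycles with period 6.
For k ≥ 2, u_k depends only on (k - 2) mod 6. (78 - 2) mod 6 = 4, so u_{78} = u_6 = 14.

14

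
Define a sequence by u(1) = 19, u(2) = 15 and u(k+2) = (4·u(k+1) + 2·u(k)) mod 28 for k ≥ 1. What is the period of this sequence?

48

We have u(1) = 19, u(2) = 15, u(3) = 14, u(4) = 2, u(5) = 8, u(6) = 8, u(7) = 20, u(8) = 12, u(9) = 4, u(10) = 12, u(11) = 0, u(12) = 24, u(13) = 12, u(14) = 12, u(15) = 16, u(16) = 4, u(17) = 20, u(18) = 4, u(19) = 0, u(20) = 8, u(21) = 4, u(22) = 4, u(23) = 24, u(24) = 20, u(25) = 16, u(26) = 20, u(27) = 0, u(28) = 12, u(29) = 20, u(30) = 20, u(31) = 8, u(32) = 16, u(33) = 24, u(34) = 16, u(35) = 0, u(36) = 4, u(37) = 16, u(38) = 16, u(39) = 12, u(40) = 24, u(41) = 8, u(42) = 24, u(43) = 0, u(44) = 20, u(45) = 24, u(46) = 24, u(47) = 4, u(48) = 8, u(49) = 12, u(50) = 8, u(51) = 0, u(52) = 16, u(53) = 8, u(54) = 8.
Since (u(53), u(54)) = (u(5), u(6)) = (8, 8) (two consecutive terms determine the rest), the sequence is eventually periodic: after a pre-period of length 4 it cycles with period 48.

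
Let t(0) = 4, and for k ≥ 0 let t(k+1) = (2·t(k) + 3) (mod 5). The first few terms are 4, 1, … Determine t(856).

We have t(0) = 4,  t(1) = 1,  t(2) = 0,  t(3) = 3,  t(4) = 4.
Since t(4) = t(0) = 4, the sequence is periodic with period 4.
(856 - 0) mod 4 = 0, so t(856) = t(0) = 4.

4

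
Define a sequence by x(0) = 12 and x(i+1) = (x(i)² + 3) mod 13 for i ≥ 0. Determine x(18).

Listing terms: x(0) = 12,  x(1) = 4,  x(2) = 6,  x(3) = 0,  x(4) = 3,  x(5) = 12.
The sequence repeats with period 5.
So x(18) = x(0 + ((18-0) mod 5)) = x(3) = 0.

0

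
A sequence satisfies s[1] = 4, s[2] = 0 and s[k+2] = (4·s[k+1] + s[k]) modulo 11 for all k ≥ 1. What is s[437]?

10

Listing terms: s[1] = 4; s[2] = 0; s[3] = 4; s[4] = 5; s[5] = 2; s[6] = 2; s[7] = 10; s[8] = 9; s[9] = 2; s[10] = 6; s[11] = 4; s[12] = 0.
Since (s[11], s[12]) = (s[1], s[2]) = (4, 0) (two consecutive terms determine the rest), the sequence is periodic with period 10.
So s[437] = s[1 + ((437-1) mod 10)] = s[7] = 10.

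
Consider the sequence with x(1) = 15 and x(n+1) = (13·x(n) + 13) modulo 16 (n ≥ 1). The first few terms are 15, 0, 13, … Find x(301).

We have x(1) = 15, x(2) = 0, x(3) = 13, x(4) = 6, x(5) = 11, x(6) = 12, x(7) = 9, x(8) = 2, x(9) = 7, x(10) = 8, x(11) = 5, x(12) = 14, x(13) = 3, x(14) = 4, x(15) = 1, x(16) = 10, x(17) = 15.
Since x(17) = x(1) = 15, the sequence is periodic with period 16.
So x(301) = x(1 + ((301-1) mod 16)) = x(13) = 3.

3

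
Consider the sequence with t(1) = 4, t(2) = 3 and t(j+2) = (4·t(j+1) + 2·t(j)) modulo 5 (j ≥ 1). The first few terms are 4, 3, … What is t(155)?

Listing terms: t(1) = 4, t(2) = 3, t(3) = 0, t(4) = 1, t(5) = 4, t(6) = 3.
The sequence repeats with period 4.
So t(155) = t(1 + ((155-1) mod 4)) = t(3) = 0.

0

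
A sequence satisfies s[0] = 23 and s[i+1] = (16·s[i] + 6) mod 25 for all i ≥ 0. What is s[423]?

s[0] = 23,  s[1] = 24,  s[2] = 15,  s[3] = 21,  s[4] = 17,  s[5] = 3,  s[6] = 4,  s[7] = 20,  s[8] = 1,  s[9] = 22,  s[10] = 8,  s[11] = 9,  s[12] = 0,  s[13] = 6,  s[14] = 2,  s[15] = 13,  s[16] = 14,  s[17] = 5,  s[18] = 11,  s[19] = 7,  s[20] = 18,  s[21] = 19,  s[22] = 10,  s[23] = 16,  s[24] = 12,  s[25] = 23.
Since s[25] = s[0] = 23, the sequence is periodic with period 25.
So s[423] = s[0 + ((423-0) mod 25)] = s[23] = 16.

16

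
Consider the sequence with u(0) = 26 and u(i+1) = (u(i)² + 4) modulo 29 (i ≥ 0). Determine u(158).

0

We have u(0) = 26; u(1) = 13; u(2) = 28; u(3) = 5; u(4) = 0; u(5) = 4; u(6) = 20; u(7) = 27; u(8) = 8; u(9) = 10; u(10) = 17; u(11) = 3; u(12) = 13.
Since u(12) = u(1) = 13, the sequence is eventually periodic: after a pre-period of length 1 it cycles with period 11.
For i ≥ 1, u(i) depends only on (i - 1) mod 11. (158 - 1) mod 11 = 3, so u(158) = u(4) = 0.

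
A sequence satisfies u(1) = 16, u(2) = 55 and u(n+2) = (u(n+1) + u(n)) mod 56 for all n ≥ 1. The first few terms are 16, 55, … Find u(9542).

Listing terms: u(1) = 16, u(2) = 55, u(3) = 15, u(4) = 14, u(5) = 29, u(6) = 43, u(7) = 16, u(8) = 3, u(9) = 19, u(10) = 22, u(11) = 41, u(12) = 7, u(13) = 48, u(14) = 55, u(15) = 47, u(16) = 46, u(17) = 37, u(18) = 27, u(19) = 8, u(20) = 35, u(21) = 43, u(22) = 22, u(23) = 9, u(24) = 31, u(25) = 40, u(26) = 15, u(27) = 55, u(28) = 14, u(29) = 13, u(30) = 27, u(31) = 40, u(32) = 11, u(33) = 51, u(34) = 6, u(35) = 1, u(36) = 7, u(37) = 8, u(38) = 15, u(39) = 23, u(40) = 38, u(41) = 5, u(42) = 43, u(43) = 48, u(44) = 35, u(45) = 27, u(46) = 6, u(47) = 33, u(48) = 39, u(49) = 16, u(50) = 55.
Since (u(49), u(50)) = (u(1), u(2)) = (16, 55) (two consecutive terms determine the rest), the sequence is periodic with period 48.
So u(9542) = u(1 + ((9542-1) mod 48)) = u(38) = 15.

15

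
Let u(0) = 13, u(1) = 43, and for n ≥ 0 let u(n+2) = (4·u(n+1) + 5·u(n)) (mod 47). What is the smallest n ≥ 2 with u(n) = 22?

17

Computing terms: u(0) = 13, u(1) = 43, u(2) = 2, u(3) = 35, u(4) = 9, u(5) = 23, u(6) = 43, u(7) = 5, u(8) = 0, u(9) = 25, u(10) = 6, u(11) = 8, u(12) = 15, u(13) = 6, u(14) = 5, u(15) = 3, u(16) = 37, u(17) = 22, u(18) = 38, u(19) = 27, u(20) = 16, u(21) = 11, u(22) = 30, u(23) = 34, u(24) = 4, u(25) = 45, u(26) = 12, u(27) = 38, u(28) = 24, u(29) = 4, u(30) = 42, u(31) = 0, u(32) = 22, u(33) = 41, u(34) = 39, u(35) = 32, u(36) = 41, u(37) = 42, u(38) = 44, u(39) = 10, u(40) = 25, u(41) = 9, u(42) = 20, u(43) = 31, u(44) = 36, u(45) = 17, u(46) = 13, u(47) = 43.
The sequence repeats with period 46.
The value 22 first appears (with n ≥ 2) at u(17).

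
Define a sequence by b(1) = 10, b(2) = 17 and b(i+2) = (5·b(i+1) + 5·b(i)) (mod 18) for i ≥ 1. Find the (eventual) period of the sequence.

We have b(1) = 10,  b(2) = 17,  b(3) = 9,  b(4) = 4,  b(5) = 11,  b(6) = 3,  b(7) = 16,  b(8) = 5,  b(9) = 15,  b(10) = 10,  b(11) = 17.
Since (b(10), b(11)) = (b(1), b(2)) = (10, 17) (two consecutive terms determine the rest), the sequence is periodic with period 9.

9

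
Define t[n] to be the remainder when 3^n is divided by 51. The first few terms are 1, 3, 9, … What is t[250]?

We have t[0] = 1; t[1] = 3; t[2] = 9; t[3] = 27; t[4] = 30; t[5] = 39; t[6] = 15; t[7] = 45; t[8] = 33; t[9] = 48; t[10] = 42; t[11] = 24; t[12] = 21; t[13] = 12; t[14] = 36; t[15] = 6; t[16] = 18; t[17] = 3.
Since t[17] = t[1] = 3, the sequence is eventually periodic: after a pre-period of length 1 it cycles with period 16.
For n ≥ 1, t[n] depends only on (n - 1) mod 16. (250 - 1) mod 16 = 9, so t[250] = t[10] = 42.

42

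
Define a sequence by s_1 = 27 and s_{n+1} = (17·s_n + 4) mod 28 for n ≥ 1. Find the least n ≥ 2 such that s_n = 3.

6

s_1 = 27, s_2 = 15, s_3 = 7, s_4 = 11, s_5 = 23, s_6 = 3, s_7 = 27.
Since s_7 = s_1 = 27, the sequence is periodic with period 6.
The value 3 first appears (with n ≥ 2) at s_6.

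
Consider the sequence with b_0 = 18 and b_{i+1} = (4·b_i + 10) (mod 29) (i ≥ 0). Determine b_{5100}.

b_0 = 18,  b_1 = 24,  b_2 = 19,  b_3 = 28,  b_4 = 6,  b_5 = 5,  b_6 = 1,  b_7 = 14,  b_8 = 8,  b_9 = 13,  b_{10} = 4,  b_{11} = 26,  b_{12} = 27,  b_{13} = 2,  b_{14} = 18.
Since b_{14} = b_0 = 18, the sequence is periodic with period 14.
So b_{5100} = b_{0 + ((5100-0) mod 14)} = b_4 = 6.

6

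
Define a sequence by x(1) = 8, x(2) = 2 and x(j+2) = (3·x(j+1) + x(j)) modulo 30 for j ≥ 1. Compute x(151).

We have x(1) = 8; x(2) = 2; x(3) = 14; x(4) = 14; x(5) = 26; x(6) = 2; x(7) = 2; x(8) = 8; x(9) = 26; x(10) = 26; x(11) = 14; x(12) = 8; x(13) = 8; x(14) = 2.
Since (x(13), x(14)) = (x(1), x(2)) = (8, 2) (two consecutive terms determine the rest), the sequence is periodic with period 12.
So x(151) = x(1 + ((151-1) mod 12)) = x(7) = 2.

2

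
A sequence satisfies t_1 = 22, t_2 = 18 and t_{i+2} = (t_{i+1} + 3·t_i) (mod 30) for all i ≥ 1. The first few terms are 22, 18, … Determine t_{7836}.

We have t_1 = 22, t_2 = 18, t_3 = 24, t_4 = 18, t_5 = 0, t_6 = 24, t_7 = 24, t_8 = 6, t_9 = 18, t_{10} = 6, t_{11} = 0, t_{12} = 18, t_{13} = 18, t_{14} = 12, t_{15} = 6, t_{16} = 12, t_{17} = 0, t_{18} = 6, t_{19} = 6, t_{20} = 24, t_{21} = 12, t_{22} = 24, t_{23} = 0, t_{24} = 12, t_{25} = 12, t_{26} = 18, t_{27} = 24.
Since (t_{26}, t_{27}) = (t_2, t_3) = (18, 24) (two consecutive terms determine the rest), the sequence is eventually periodic: after a pre-period of length 1 it cycles with period 24.
For i ≥ 2, t_i depends only on (i - 2) mod 24. (7836 - 2) mod 24 = 10, so t_{7836} = t_{12} = 18.

18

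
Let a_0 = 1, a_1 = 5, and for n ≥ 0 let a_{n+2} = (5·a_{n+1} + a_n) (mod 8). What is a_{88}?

Computing terms: a_0 = 1; a_1 = 5; a_2 = 2; a_3 = 7; a_4 = 5; a_5 = 0; a_6 = 5; a_7 = 1; a_8 = 2; a_9 = 3; a_{10} = 1; a_{11} = 0; a_{12} = 1; a_{13} = 5.
Since (a_{12}, a_{13}) = (a_0, a_1) = (1, 5) (two consecutive terms determine the rest), the sequence is periodic with period 12.
So a_{88} = a_{0 + ((88-0) mod 12)} = a_4 = 5.

5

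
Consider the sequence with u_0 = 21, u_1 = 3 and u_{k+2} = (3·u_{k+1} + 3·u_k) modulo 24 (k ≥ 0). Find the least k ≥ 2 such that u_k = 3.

4

Computing terms: u_0 = 21,  u_1 = 3,  u_2 = 0,  u_3 = 9,  u_4 = 3,  u_5 = 12,  u_6 = 21,  u_7 = 3.
The sequence repeats with period 6.
The value 3 first appears (with k ≥ 2) at u_4.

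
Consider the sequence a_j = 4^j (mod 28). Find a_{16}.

We have a_1 = 4; a_2 = 16; a_3 = 8; a_4 = 4.
The sequence repeats with period 3.
So a_{16} = a_{1 + ((16-1) mod 3)} = a_1 = 4.

4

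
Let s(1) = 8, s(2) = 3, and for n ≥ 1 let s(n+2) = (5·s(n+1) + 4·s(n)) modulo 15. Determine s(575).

We have s(1) = 8,  s(2) = 3,  s(3) = 2,  s(4) = 7,  s(5) = 13,  s(6) = 3,  s(7) = 7,  s(8) = 2,  s(9) = 8,  s(10) = 3.
Since (s(9), s(10)) = (s(1), s(2)) = (8, 3) (two consecutive terms determine the rest), the sequence is periodic with period 8.
So s(575) = s(1 + ((575-1) mod 8)) = s(7) = 7.

7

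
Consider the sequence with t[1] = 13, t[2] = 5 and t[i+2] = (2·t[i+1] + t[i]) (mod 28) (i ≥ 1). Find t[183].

t[1] = 13, t[2] = 5, t[3] = 23, t[4] = 23, t[5] = 13, t[6] = 21, t[7] = 27, t[8] = 19, t[9] = 9, t[10] = 9, t[11] = 27, t[12] = 7, t[13] = 13, t[14] = 5.
The sequence repeats with period 12.
So t[183] = t[1 + ((183-1) mod 12)] = t[3] = 23.

23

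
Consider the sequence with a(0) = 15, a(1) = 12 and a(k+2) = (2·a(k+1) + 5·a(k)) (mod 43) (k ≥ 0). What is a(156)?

1

a(0) = 15,  a(1) = 12,  a(2) = 13,  a(3) = 0,  a(4) = 22,  a(5) = 1,  a(6) = 26,  a(7) = 14,  a(8) = 29,  a(9) = 42,  a(10) = 14,  a(11) = 23,  a(12) = 30,  a(13) = 3,  a(14) = 27,  a(15) = 26,  a(16) = 15,  a(17) = 31,  a(18) = 8,  a(19) = 42,  a(20) = 38,  a(21) = 28,  a(22) = 31,  a(23) = 30,  a(24) = 0,  a(25) = 21,  a(26) = 42,  a(27) = 17,  a(28) = 29,  a(29) = 14,  a(30) = 1,  a(31) = 29,  a(32) = 20,  a(33) = 13,  a(34) = 40,  a(35) = 16,  a(36) = 17,  a(37) = 28,  a(38) = 12,  a(39) = 35,  a(40) = 1,  a(41) = 5,  a(42) = 15,  a(43) = 12.
The sequence repeats with period 42.
So a(156) = a(0 + ((156-0) mod 42)) = a(30) = 1.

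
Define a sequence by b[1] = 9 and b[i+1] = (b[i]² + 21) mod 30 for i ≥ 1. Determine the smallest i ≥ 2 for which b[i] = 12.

2

We have b[1] = 9; b[2] = 12; b[3] = 15; b[4] = 6; b[5] = 27; b[6] = 0; b[7] = 21; b[8] = 12.
Since b[8] = b[2] = 12, the sequence is eventually periodic: after a pre-period of length 1 it cycles with period 6.
The value 12 first appears (with i ≥ 2) at b[2].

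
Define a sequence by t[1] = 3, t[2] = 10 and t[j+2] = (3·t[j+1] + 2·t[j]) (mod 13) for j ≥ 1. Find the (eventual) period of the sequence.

12

Computing terms: t[1] = 3, t[2] = 10, t[3] = 10, t[4] = 11, t[5] = 1, t[6] = 12, t[7] = 12, t[8] = 8, t[9] = 9, t[10] = 4, t[11] = 4, t[12] = 7, t[13] = 3, t[14] = 10.
The sequence repeats with period 12.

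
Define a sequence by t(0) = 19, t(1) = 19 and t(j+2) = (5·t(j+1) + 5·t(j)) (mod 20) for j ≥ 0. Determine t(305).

0

Listing terms: t(0) = 19,  t(1) = 19,  t(2) = 10,  t(3) = 5,  t(4) = 15,  t(5) = 0,  t(6) = 15,  t(7) = 15,  t(8) = 10,  t(9) = 5.
Since (t(8), t(9)) = (t(2), t(3)) = (10, 5) (two consecutive terms determine the rest), the sequence is eventually periodic: after a pre-period of length 2 it cycles with period 6.
For j ≥ 2, t(j) depends only on (j - 2) mod 6. (305 - 2) mod 6 = 3, so t(305) = t(5) = 0.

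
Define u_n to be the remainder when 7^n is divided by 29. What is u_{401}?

20

u_1 = 7, u_2 = 20, u_3 = 24, u_4 = 23, u_5 = 16, u_6 = 25, u_7 = 1, u_8 = 7.
Since u_8 = u_1 = 7, the sequence is periodic with period 7.
So u_{401} = u_{1 + ((401-1) mod 7)} = u_2 = 20.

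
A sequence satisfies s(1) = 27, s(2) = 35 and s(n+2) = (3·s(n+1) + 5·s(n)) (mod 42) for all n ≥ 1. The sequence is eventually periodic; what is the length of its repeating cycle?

Computing terms: s(1) = 27, s(2) = 35, s(3) = 30, s(4) = 13, s(5) = 21, s(6) = 2, s(7) = 27, s(8) = 7, s(9) = 30, s(10) = 41, s(11) = 21, s(12) = 16, s(13) = 27, s(14) = 35.
The sequence repeats with period 12.

12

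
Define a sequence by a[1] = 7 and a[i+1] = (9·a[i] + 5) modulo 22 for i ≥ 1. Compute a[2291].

a[1] = 7; a[2] = 2; a[3] = 1; a[4] = 14; a[5] = 21; a[6] = 18; a[7] = 13; a[8] = 12; a[9] = 3; a[10] = 10; a[11] = 7.
Since a[11] = a[1] = 7, the sequence is periodic with period 10.
(2291 - 1) mod 10 = 0, so a[2291] = a[1] = 7.

7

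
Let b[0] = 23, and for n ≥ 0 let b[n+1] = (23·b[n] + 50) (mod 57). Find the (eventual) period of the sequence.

Listing terms: b[0] = 23; b[1] = 9; b[2] = 29; b[3] = 33; b[4] = 11; b[5] = 18; b[6] = 8; b[7] = 6; b[8] = 17; b[9] = 42; b[10] = 47; b[11] = 48; b[12] = 14; b[13] = 30; b[14] = 56; b[15] = 27; b[16] = 44; b[17] = 36; b[18] = 23.
The sequence repeats with period 18.

18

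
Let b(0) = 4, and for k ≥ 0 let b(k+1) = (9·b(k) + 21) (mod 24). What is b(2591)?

We have b(0) = 4,  b(1) = 9,  b(2) = 6,  b(3) = 3,  b(4) = 0,  b(5) = 21,  b(6) = 18,  b(7) = 15,  b(8) = 12,  b(9) = 9.
Since b(9) = b(1) = 9, the sequence is eventually periodic: after a pre-period of length 1 it cycles with period 8.
For k ≥ 1, b(k) depends only on (k - 1) mod 8. (2591 - 1) mod 8 = 6, so b(2591) = b(7) = 15.

15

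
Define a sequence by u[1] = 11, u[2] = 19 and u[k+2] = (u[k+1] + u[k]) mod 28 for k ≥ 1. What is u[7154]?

19

u[1] = 11, u[2] = 19, u[3] = 2, u[4] = 21, u[5] = 23, u[6] = 16, u[7] = 11, u[8] = 27, u[9] = 10, u[10] = 9, u[11] = 19, u[12] = 0, u[13] = 19, u[14] = 19, u[15] = 10, u[16] = 1, u[17] = 11, u[18] = 12, u[19] = 23, u[20] = 7, u[21] = 2, u[22] = 9, u[23] = 11, u[24] = 20, u[25] = 3, u[26] = 23, u[27] = 26, u[28] = 21, u[29] = 19, u[30] = 12, u[31] = 3, u[32] = 15, u[33] = 18, u[34] = 5, u[35] = 23, u[36] = 0, u[37] = 23, u[38] = 23, u[39] = 18, u[40] = 13, u[41] = 3, u[42] = 16, u[43] = 19, u[44] = 7, u[45] = 26, u[46] = 5, u[47] = 3, u[48] = 8, u[49] = 11, u[50] = 19.
Since (u[49], u[50]) = (u[1], u[2]) = (11, 19) (two consecutive terms determine the rest), the sequence is periodic with period 48.
(7154 - 1) mod 48 = 1, so u[7154] = u[2] = 19.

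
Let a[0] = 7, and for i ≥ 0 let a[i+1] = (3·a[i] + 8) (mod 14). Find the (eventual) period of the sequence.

6

Listing terms: a[0] = 7; a[1] = 1; a[2] = 11; a[3] = 13; a[4] = 5; a[5] = 9; a[6] = 7.
Since a[6] = a[0] = 7, the sequence is periodic with period 6.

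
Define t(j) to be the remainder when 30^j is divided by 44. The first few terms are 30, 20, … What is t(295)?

We have t(1) = 30,  t(2) = 20,  t(3) = 28,  t(4) = 4,  t(5) = 32,  t(6) = 36,  t(7) = 24,  t(8) = 16,  t(9) = 40,  t(10) = 12,  t(11) = 8,  t(12) = 20.
Since t(12) = t(2) = 20, the sequence is eventually periodic: after a pre-period of length 1 it cycles with period 10.
For j ≥ 2, t(j) depends only on (j - 2) mod 10. (295 - 2) mod 10 = 3, so t(295) = t(5) = 32.

32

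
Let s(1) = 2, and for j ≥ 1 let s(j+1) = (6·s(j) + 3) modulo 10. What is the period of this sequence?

We have s(1) = 2,  s(2) = 5,  s(3) = 3,  s(4) = 1,  s(5) = 9,  s(6) = 7,  s(7) = 5.
Since s(7) = s(2) = 5, the sequence is eventually periodic: after a pre-period of length 1 it cycles with period 5.

5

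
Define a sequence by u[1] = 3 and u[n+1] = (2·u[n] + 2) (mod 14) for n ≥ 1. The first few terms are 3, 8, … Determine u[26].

u[1] = 3,  u[2] = 8,  u[3] = 4,  u[4] = 10,  u[5] = 8.
Since u[5] = u[2] = 8, the sequence is eventually periodic: after a pre-period of length 1 it cycles with period 3.
For n ≥ 2, u[n] depends only on (n - 2) mod 3. (26 - 2) mod 3 = 0, so u[26] = u[2] = 8.

8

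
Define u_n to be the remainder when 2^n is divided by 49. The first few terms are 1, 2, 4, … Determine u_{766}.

44

We have u_0 = 1,  u_1 = 2,  u_2 = 4,  u_3 = 8,  u_4 = 16,  u_5 = 32,  u_6 = 15,  u_7 = 30,  u_8 = 11,  u_9 = 22,  u_{10} = 44,  u_{11} = 39,  u_{12} = 29,  u_{13} = 9,  u_{14} = 18,  u_{15} = 36,  u_{16} = 23,  u_{17} = 46,  u_{18} = 43,  u_{19} = 37,  u_{20} = 25,  u_{21} = 1.
Since u_{21} = u_0 = 1, the sequence is periodic with period 21.
(766 - 0) mod 21 = 10, so u_{766} = u_{10} = 44.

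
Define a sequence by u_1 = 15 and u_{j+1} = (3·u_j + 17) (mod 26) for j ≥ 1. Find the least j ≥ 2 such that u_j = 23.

u_1 = 15, u_2 = 10, u_3 = 21, u_4 = 2, u_5 = 23, u_6 = 8, u_7 = 15.
The sequence repeats with period 6.
The value 23 first appears (with j ≥ 2) at u_5.

5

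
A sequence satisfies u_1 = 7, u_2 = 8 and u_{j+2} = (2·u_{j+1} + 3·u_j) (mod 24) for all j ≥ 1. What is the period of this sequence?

u_1 = 7; u_2 = 8; u_3 = 13; u_4 = 2; u_5 = 19; u_6 = 20; u_7 = 1; u_8 = 14; u_9 = 7; u_{10} = 8.
The sequence repeats with period 8.

8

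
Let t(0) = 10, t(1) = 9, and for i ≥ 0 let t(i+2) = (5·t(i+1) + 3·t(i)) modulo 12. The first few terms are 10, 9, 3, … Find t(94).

We have t(0) = 10, t(1) = 9, t(2) = 3, t(3) = 6, t(4) = 3, t(5) = 9, t(6) = 6, t(7) = 9, t(8) = 3.
Since (t(7), t(8)) = (t(1), t(2)) = (9, 3) (two consecutive terms determine the rest), the sequence is eventually periodic: after a pre-period of length 1 it cycles with period 6.
For i ≥ 1, t(i) depends only on (i - 1) mod 6. (94 - 1) mod 6 = 3, so t(94) = t(4) = 3.

3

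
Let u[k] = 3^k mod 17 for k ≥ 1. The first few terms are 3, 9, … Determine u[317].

12

We have u[1] = 3, u[2] = 9, u[3] = 10, u[4] = 13, u[5] = 5, u[6] = 15, u[7] = 11, u[8] = 16, u[9] = 14, u[10] = 8, u[11] = 7, u[12] = 4, u[13] = 12, u[14] = 2, u[15] = 6, u[16] = 1, u[17] = 3.
The sequence repeats with period 16.
So u[317] = u[1 + ((317-1) mod 16)] = u[13] = 12.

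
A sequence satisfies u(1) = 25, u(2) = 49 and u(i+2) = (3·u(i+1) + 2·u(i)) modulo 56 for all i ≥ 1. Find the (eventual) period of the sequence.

48

We have u(1) = 25, u(2) = 49, u(3) = 29, u(4) = 17, u(5) = 53, u(6) = 25, u(7) = 13, u(8) = 33, u(9) = 13, u(10) = 49, u(11) = 5, u(12) = 1, u(13) = 13, u(14) = 41, u(15) = 37, u(16) = 25, u(17) = 37, u(18) = 49, u(19) = 53, u(20) = 33, u(21) = 37, u(22) = 9, u(23) = 45, u(24) = 41, u(25) = 45, u(26) = 49, u(27) = 13, u(28) = 25, u(29) = 45, u(30) = 17, u(31) = 29, u(32) = 9, u(33) = 29, u(34) = 49, u(35) = 37, u(36) = 41, u(37) = 29, u(38) = 1, u(39) = 5, u(40) = 17, u(41) = 5, u(42) = 49, u(43) = 45, u(44) = 9, u(45) = 5, u(46) = 33, u(47) = 53, u(48) = 1, u(49) = 53, u(50) = 49, u(51) = 29.
Since (u(50), u(51)) = (u(2), u(3)) = (49, 29) (two consecutive terms determine the rest), the sequence is eventually periodic: after a pre-period of length 1 it cycles with period 48.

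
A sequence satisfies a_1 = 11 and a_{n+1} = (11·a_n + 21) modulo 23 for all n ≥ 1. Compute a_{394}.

a_1 = 11; a_2 = 4; a_3 = 19; a_4 = 0; a_5 = 21; a_6 = 22; a_7 = 10; a_8 = 16; a_9 = 13; a_{10} = 3; a_{11} = 8; a_{12} = 17; a_{13} = 1; a_{14} = 9; a_{15} = 5; a_{16} = 7; a_{17} = 6; a_{18} = 18; a_{19} = 12; a_{20} = 15; a_{21} = 2; a_{22} = 20; a_{23} = 11.
The sequence repeats with period 22.
(394 - 1) mod 22 = 19, so a_{394} = a_{20} = 15.

15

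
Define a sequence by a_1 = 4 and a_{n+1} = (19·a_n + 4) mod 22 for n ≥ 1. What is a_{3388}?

a_1 = 4, a_2 = 14, a_3 = 6, a_4 = 8, a_5 = 2, a_6 = 20, a_7 = 10, a_8 = 18, a_9 = 16, a_{10} = 0, a_{11} = 4.
Since a_{11} = a_1 = 4, the sequence is periodic with period 10.
(3388 - 1) mod 10 = 7, so a_{3388} = a_8 = 18.

18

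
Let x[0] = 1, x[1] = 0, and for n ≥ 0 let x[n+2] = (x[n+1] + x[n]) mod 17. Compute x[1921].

x[0] = 1; x[1] = 0; x[2] = 1; x[3] = 1; x[4] = 2; x[5] = 3; x[6] = 5; x[7] = 8; x[8] = 13; x[9] = 4; x[10] = 0; x[11] = 4; x[12] = 4; x[13] = 8; x[14] = 12; x[15] = 3; x[16] = 15; x[17] = 1; x[18] = 16; x[19] = 0; x[20] = 16; x[21] = 16; x[22] = 15; x[23] = 14; x[24] = 12; x[25] = 9; x[26] = 4; x[27] = 13; x[28] = 0; x[29] = 13; x[30] = 13; x[31] = 9; x[32] = 5; x[33] = 14; x[34] = 2; x[35] = 16; x[36] = 1; x[37] = 0.
The sequence repeats with period 36.
So x[1921] = x[0 + ((1921-0) mod 36)] = x[13] = 8.

8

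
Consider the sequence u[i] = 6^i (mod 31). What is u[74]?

u[0] = 1; u[1] = 6; u[2] = 5; u[3] = 30; u[4] = 25; u[5] = 26; u[6] = 1.
The sequence repeats with period 6.
(74 - 0) mod 6 = 2, so u[74] = u[2] = 5.

5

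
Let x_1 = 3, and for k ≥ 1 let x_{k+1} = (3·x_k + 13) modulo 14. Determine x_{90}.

We have x_1 = 3; x_2 = 8; x_3 = 9; x_4 = 12; x_5 = 7; x_6 = 6; x_7 = 3.
Since x_7 = x_1 = 3, the sequence is periodic with period 6.
(90 - 1) mod 6 = 5, so x_{90} = x_6 = 6.

6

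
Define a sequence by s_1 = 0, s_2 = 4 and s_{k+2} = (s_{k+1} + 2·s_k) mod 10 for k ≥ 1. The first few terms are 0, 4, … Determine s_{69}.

s_1 = 0, s_2 = 4, s_3 = 4, s_4 = 2, s_5 = 0, s_6 = 4.
Since (s_5, s_6) = (s_1, s_2) = (0, 4) (two consecutive terms determine the rest), the sequence is periodic with period 4.
(69 - 1) mod 4 = 0, so s_{69} = s_1 = 0.

0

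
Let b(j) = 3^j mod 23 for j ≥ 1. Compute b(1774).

4

Listing terms: b(1) = 3,  b(2) = 9,  b(3) = 4,  b(4) = 12,  b(5) = 13,  b(6) = 16,  b(7) = 2,  b(8) = 6,  b(9) = 18,  b(10) = 8,  b(11) = 1,  b(12) = 3.
Since b(12) = b(1) = 3, the sequence is periodic with period 11.
(1774 - 1) mod 11 = 2, so b(1774) = b(3) = 4.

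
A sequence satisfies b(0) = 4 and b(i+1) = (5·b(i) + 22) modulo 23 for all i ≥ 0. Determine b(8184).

4

b(0) = 4, b(1) = 19, b(2) = 2, b(3) = 9, b(4) = 21, b(5) = 12, b(6) = 13, b(7) = 18, b(8) = 20, b(9) = 7, b(10) = 11, b(11) = 8, b(12) = 16, b(13) = 10, b(14) = 3, b(15) = 14, b(16) = 0, b(17) = 22, b(18) = 17, b(19) = 15, b(20) = 5, b(21) = 1, b(22) = 4.
The sequence repeats with period 22.
(8184 - 0) mod 22 = 0, so b(8184) = b(0) = 4.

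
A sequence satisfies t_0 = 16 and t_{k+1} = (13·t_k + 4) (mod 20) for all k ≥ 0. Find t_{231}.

4

Listing terms: t_0 = 16, t_1 = 12, t_2 = 0, t_3 = 4, t_4 = 16.
The sequence repeats with period 4.
So t_{231} = t_{0 + ((231-0) mod 4)} = t_3 = 4.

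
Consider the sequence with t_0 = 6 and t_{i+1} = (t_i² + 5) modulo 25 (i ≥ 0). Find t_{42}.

11

t_0 = 6,  t_1 = 16,  t_2 = 11,  t_3 = 1,  t_4 = 6.
Since t_4 = t_0 = 6, the sequence is periodic with period 4.
So t_{42} = t_{0 + ((42-0) mod 4)} = t_2 = 11.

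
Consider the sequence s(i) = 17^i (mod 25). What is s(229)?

Listing terms: s(1) = 17,  s(2) = 14,  s(3) = 13,  s(4) = 21,  s(5) = 7,  s(6) = 19,  s(7) = 23,  s(8) = 16,  s(9) = 22,  s(10) = 24,  s(11) = 8,  s(12) = 11,  s(13) = 12,  s(14) = 4,  s(15) = 18,  s(16) = 6,  s(17) = 2,  s(18) = 9,  s(19) = 3,  s(20) = 1,  s(21) = 17.
The sequence repeats with period 20.
(229 - 1) mod 20 = 8, so s(229) = s(9) = 22.

22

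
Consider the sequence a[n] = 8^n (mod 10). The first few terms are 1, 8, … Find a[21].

8

Computing terms: a[0] = 1, a[1] = 8, a[2] = 4, a[3] = 2, a[4] = 6, a[5] = 8.
Since a[5] = a[1] = 8, the sequence is eventually periodic: after a pre-period of length 1 it cycles with period 4.
For n ≥ 1, a[n] depends only on (n - 1) mod 4. (21 - 1) mod 4 = 0, so a[21] = a[1] = 8.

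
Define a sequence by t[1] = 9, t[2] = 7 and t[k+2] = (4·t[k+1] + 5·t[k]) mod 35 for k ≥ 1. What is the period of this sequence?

6

We have t[1] = 9; t[2] = 7; t[3] = 3; t[4] = 12; t[5] = 28; t[6] = 32; t[7] = 23; t[8] = 7; t[9] = 3.
Since (t[8], t[9]) = (t[2], t[3]) = (7, 3) (two consecutive terms determine the rest), the sequence is eventually periodic: after a pre-period of length 1 it cycles with period 6.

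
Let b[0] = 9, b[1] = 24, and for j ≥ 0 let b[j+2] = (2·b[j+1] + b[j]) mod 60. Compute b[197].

24

We have b[0] = 9,  b[1] = 24,  b[2] = 57,  b[3] = 18,  b[4] = 33,  b[5] = 24,  b[6] = 21,  b[7] = 6,  b[8] = 33,  b[9] = 12,  b[10] = 57,  b[11] = 6,  b[12] = 9,  b[13] = 24.
The sequence repeats with period 12.
(197 - 0) mod 12 = 5, so b[197] = b[5] = 24.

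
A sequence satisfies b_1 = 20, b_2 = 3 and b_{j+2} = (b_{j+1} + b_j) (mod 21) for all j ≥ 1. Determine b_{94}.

9

b_1 = 20; b_2 = 3; b_3 = 2; b_4 = 5; b_5 = 7; b_6 = 12; b_7 = 19; b_8 = 10; b_9 = 8; b_{10} = 18; b_{11} = 5; b_{12} = 2; b_{13} = 7; b_{14} = 9; b_{15} = 16; b_{16} = 4; b_{17} = 20; b_{18} = 3.
The sequence repeats with period 16.
(94 - 1) mod 16 = 13, so b_{94} = b_{14} = 9.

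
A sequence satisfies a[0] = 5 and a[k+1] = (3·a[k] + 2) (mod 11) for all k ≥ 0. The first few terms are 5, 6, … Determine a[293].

Computing terms: a[0] = 5,  a[1] = 6,  a[2] = 9,  a[3] = 7,  a[4] = 1,  a[5] = 5.
Since a[5] = a[0] = 5, the sequence is periodic with period 5.
So a[293] = a[0 + ((293-0) mod 5)] = a[3] = 7.

7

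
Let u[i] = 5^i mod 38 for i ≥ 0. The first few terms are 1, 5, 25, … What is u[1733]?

u[0] = 1; u[1] = 5; u[2] = 25; u[3] = 11; u[4] = 17; u[5] = 9; u[6] = 7; u[7] = 35; u[8] = 23; u[9] = 1.
Since u[9] = u[0] = 1, the sequence is periodic with period 9.
(1733 - 0) mod 9 = 5, so u[1733] = u[5] = 9.

9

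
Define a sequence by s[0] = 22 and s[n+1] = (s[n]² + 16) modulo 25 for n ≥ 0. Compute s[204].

Listing terms: s[0] = 22, s[1] = 0, s[2] = 16, s[3] = 22.
Since s[3] = s[0] = 22, the sequence is periodic with period 3.
(204 - 0) mod 3 = 0, so s[204] = s[0] = 22.

22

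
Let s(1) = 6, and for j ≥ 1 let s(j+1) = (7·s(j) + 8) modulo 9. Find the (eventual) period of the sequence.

9

We have s(1) = 6,  s(2) = 5,  s(3) = 7,  s(4) = 3,  s(5) = 2,  s(6) = 4,  s(7) = 0,  s(8) = 8,  s(9) = 1,  s(10) = 6.
The sequence repeats with period 9.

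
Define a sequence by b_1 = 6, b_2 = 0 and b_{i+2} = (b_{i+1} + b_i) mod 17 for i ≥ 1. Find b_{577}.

Computing terms: b_1 = 6; b_2 = 0; b_3 = 6; b_4 = 6; b_5 = 12; b_6 = 1; b_7 = 13; b_8 = 14; b_9 = 10; b_{10} = 7; b_{11} = 0; b_{12} = 7; b_{13} = 7; b_{14} = 14; b_{15} = 4; b_{16} = 1; b_{17} = 5; b_{18} = 6; b_{19} = 11; b_{20} = 0; b_{21} = 11; b_{22} = 11; b_{23} = 5; b_{24} = 16; b_{25} = 4; b_{26} = 3; b_{27} = 7; b_{28} = 10; b_{29} = 0; b_{30} = 10; b_{31} = 10; b_{32} = 3; b_{33} = 13; b_{34} = 16; b_{35} = 12; b_{36} = 11; b_{37} = 6; b_{38} = 0.
Since (b_{37}, b_{38}) = (b_1, b_2) = (6, 0) (two consecutive terms determine the rest), the sequence is periodic with period 36.
(577 - 1) mod 36 = 0, so b_{577} = b_1 = 6.

6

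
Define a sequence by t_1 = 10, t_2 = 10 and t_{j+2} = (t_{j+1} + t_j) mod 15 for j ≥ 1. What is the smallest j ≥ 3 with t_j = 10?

7

Computing terms: t_1 = 10, t_2 = 10, t_3 = 5, t_4 = 0, t_5 = 5, t_6 = 5, t_7 = 10, t_8 = 0, t_9 = 10, t_{10} = 10.
The sequence repeats with period 8.
The value 10 first appears (with j ≥ 3) at t_7.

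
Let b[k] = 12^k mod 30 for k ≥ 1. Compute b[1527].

We have b[1] = 12, b[2] = 24, b[3] = 18, b[4] = 6, b[5] = 12.
Since b[5] = b[1] = 12, the sequence is periodic with period 4.
So b[1527] = b[1 + ((1527-1) mod 4)] = b[3] = 18.

18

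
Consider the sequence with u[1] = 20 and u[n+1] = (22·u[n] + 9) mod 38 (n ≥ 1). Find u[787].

37

u[1] = 20; u[2] = 31; u[3] = 7; u[4] = 11; u[5] = 23; u[6] = 21; u[7] = 15; u[8] = 35; u[9] = 19; u[10] = 9; u[11] = 17; u[12] = 3; u[13] = 37; u[14] = 25; u[15] = 27; u[16] = 33; u[17] = 13; u[18] = 29; u[19] = 1; u[20] = 31.
Since u[20] = u[2] = 31, the sequence is eventually periodic: after a pre-period of length 1 it cycles with period 18.
For n ≥ 2, u[n] depends only on (n - 2) mod 18. (787 - 2) mod 18 = 11, so u[787] = u[13] = 37.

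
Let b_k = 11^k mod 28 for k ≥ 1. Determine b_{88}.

25

Computing terms: b_1 = 11; b_2 = 9; b_3 = 15; b_4 = 25; b_5 = 23; b_6 = 1; b_7 = 11.
The sequence repeats with period 6.
(88 - 1) mod 6 = 3, so b_{88} = b_4 = 25.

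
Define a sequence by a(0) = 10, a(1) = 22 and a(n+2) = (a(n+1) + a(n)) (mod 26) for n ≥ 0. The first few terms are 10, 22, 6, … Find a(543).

a(0) = 10; a(1) = 22; a(2) = 6; a(3) = 2; a(4) = 8; a(5) = 10; a(6) = 18; a(7) = 2; a(8) = 20; a(9) = 22; a(10) = 16; a(11) = 12; a(12) = 2; a(13) = 14; a(14) = 16; a(15) = 4; a(16) = 20; a(17) = 24; a(18) = 18; a(19) = 16; a(20) = 8; a(21) = 24; a(22) = 6; a(23) = 4; a(24) = 10; a(25) = 14; a(26) = 24; a(27) = 12; a(28) = 10; a(29) = 22.
The sequence repeats with period 28.
So a(543) = a(0 + ((543-0) mod 28)) = a(11) = 12.

12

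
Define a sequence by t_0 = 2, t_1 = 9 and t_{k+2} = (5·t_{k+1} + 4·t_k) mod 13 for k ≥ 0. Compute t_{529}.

12

Listing terms: t_0 = 2,  t_1 = 9,  t_2 = 1,  t_3 = 2,  t_4 = 1,  t_5 = 0,  t_6 = 4,  t_7 = 7,  t_8 = 12,  t_9 = 10,  t_{10} = 7,  t_{11} = 10,  t_{12} = 0,  t_{13} = 1,  t_{14} = 5,  t_{15} = 3,  t_{16} = 9,  t_{17} = 5,  t_{18} = 9,  t_{19} = 0,  t_{20} = 10,  t_{21} = 11,  t_{22} = 4,  t_{23} = 12,  t_{24} = 11,  t_{25} = 12,  t_{26} = 0,  t_{27} = 9,  t_{28} = 6,  t_{29} = 1,  t_{30} = 3,  t_{31} = 6,  t_{32} = 3,  t_{33} = 0,  t_{34} = 12,  t_{35} = 8,  t_{36} = 10,  t_{37} = 4,  t_{38} = 8,  t_{39} = 4,  t_{40} = 0,  t_{41} = 3,  t_{42} = 2,  t_{43} = 9.
The sequence repeats with period 42.
So t_{529} = t_{0 + ((529-0) mod 42)} = t_{25} = 12.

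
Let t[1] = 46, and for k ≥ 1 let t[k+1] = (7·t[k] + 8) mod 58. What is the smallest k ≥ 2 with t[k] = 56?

3

We have t[1] = 46,  t[2] = 40,  t[3] = 56,  t[4] = 52,  t[5] = 24,  t[6] = 2,  t[7] = 22,  t[8] = 46.
Since t[8] = t[1] = 46, the sequence is periodic with period 7.
The value 56 first appears (with k ≥ 2) at t[3].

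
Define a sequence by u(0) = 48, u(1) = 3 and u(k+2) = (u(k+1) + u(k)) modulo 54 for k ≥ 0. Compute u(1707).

Listing terms: u(0) = 48; u(1) = 3; u(2) = 51; u(3) = 0; u(4) = 51; u(5) = 51; u(6) = 48; u(7) = 45; u(8) = 39; u(9) = 30; u(10) = 15; u(11) = 45; u(12) = 6; u(13) = 51; u(14) = 3; u(15) = 0; u(16) = 3; u(17) = 3; u(18) = 6; u(19) = 9; u(20) = 15; u(21) = 24; u(22) = 39; u(23) = 9; u(24) = 48; u(25) = 3.
Since (u(24), u(25)) = (u(0), u(1)) = (48, 3) (two consecutive terms determine the rest), the sequence is periodic with period 24.
(1707 - 0) mod 24 = 3, so u(1707) = u(3) = 0.

0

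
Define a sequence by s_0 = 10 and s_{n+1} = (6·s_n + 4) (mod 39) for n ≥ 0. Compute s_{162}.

4

Computing terms: s_0 = 10, s_1 = 25, s_2 = 37, s_3 = 31, s_4 = 34, s_5 = 13, s_6 = 4, s_7 = 28, s_8 = 16, s_9 = 22, s_{10} = 19, s_{11} = 1, s_{12} = 10.
Since s_{12} = s_0 = 10, the sequence is periodic with period 12.
So s_{162} = s_{0 + ((162-0) mod 12)} = s_6 = 4.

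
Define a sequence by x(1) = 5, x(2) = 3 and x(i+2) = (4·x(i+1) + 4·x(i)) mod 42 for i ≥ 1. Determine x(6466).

0

x(1) = 5, x(2) = 3, x(3) = 32, x(4) = 14, x(5) = 16, x(6) = 36, x(7) = 40, x(8) = 10, x(9) = 32, x(10) = 0, x(11) = 2, x(12) = 8, x(13) = 40, x(14) = 24, x(15) = 4, x(16) = 28, x(17) = 2, x(18) = 36, x(19) = 26, x(20) = 38, x(21) = 4, x(22) = 0, x(23) = 16, x(24) = 22, x(25) = 26, x(26) = 24, x(27) = 32, x(28) = 14.
Since (x(27), x(28)) = (x(3), x(4)) = (32, 14) (two consecutive terms determine the rest), the sequence is eventually periodic: after a pre-period of length 2 it cycles with period 24.
For i ≥ 3, x(i) depends only on (i - 3) mod 24. (6466 - 3) mod 24 = 7, so x(6466) = x(10) = 0.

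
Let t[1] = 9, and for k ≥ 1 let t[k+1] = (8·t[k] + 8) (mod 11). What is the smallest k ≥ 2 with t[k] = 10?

t[1] = 9,  t[2] = 3,  t[3] = 10,  t[4] = 0,  t[5] = 8,  t[6] = 6,  t[7] = 1,  t[8] = 5,  t[9] = 4,  t[10] = 7,  t[11] = 9.
Since t[11] = t[1] = 9, the sequence is periodic with period 10.
The value 10 first appears (with k ≥ 2) at t[3].

3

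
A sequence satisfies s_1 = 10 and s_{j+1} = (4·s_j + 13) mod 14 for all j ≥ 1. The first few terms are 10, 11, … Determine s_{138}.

Listing terms: s_1 = 10; s_2 = 11; s_3 = 1; s_4 = 3; s_5 = 11.
Since s_5 = s_2 = 11, the sequence is eventually periodic: after a pre-period of length 1 it cycles with period 3.
For j ≥ 2, s_j depends only on (j - 2) mod 3. (138 - 2) mod 3 = 1, so s_{138} = s_3 = 1.

1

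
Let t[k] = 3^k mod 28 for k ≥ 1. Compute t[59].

We have t[1] = 3, t[2] = 9, t[3] = 27, t[4] = 25, t[5] = 19, t[6] = 1, t[7] = 3.
Since t[7] = t[1] = 3, the sequence is periodic with period 6.
So t[59] = t[1 + ((59-1) mod 6)] = t[5] = 19.

19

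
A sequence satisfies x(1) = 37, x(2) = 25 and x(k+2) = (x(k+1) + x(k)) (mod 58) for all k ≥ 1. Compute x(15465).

Listing terms: x(1) = 37; x(2) = 25; x(3) = 4; x(4) = 29; x(5) = 33; x(6) = 4; x(7) = 37; x(8) = 41; x(9) = 20; x(10) = 3; x(11) = 23; x(12) = 26; x(13) = 49; x(14) = 17; x(15) = 8; x(16) = 25; x(17) = 33; x(18) = 0; x(19) = 33; x(20) = 33; x(21) = 8; x(22) = 41; x(23) = 49; x(24) = 32; x(25) = 23; x(26) = 55; x(27) = 20; x(28) = 17; x(29) = 37; x(30) = 54; x(31) = 33; x(32) = 29; x(33) = 4; x(34) = 33; x(35) = 37; x(36) = 12; x(37) = 49; x(38) = 3; x(39) = 52; x(40) = 55; x(41) = 49; x(42) = 46; x(43) = 37; x(44) = 25.
The sequence repeats with period 42.
So x(15465) = x(1 + ((15465-1) mod 42)) = x(9) = 20.

20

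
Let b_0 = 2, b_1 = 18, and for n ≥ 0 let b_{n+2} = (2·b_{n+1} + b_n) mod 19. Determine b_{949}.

17

Listing terms: b_0 = 2; b_1 = 18; b_2 = 0; b_3 = 18; b_4 = 17; b_5 = 14; b_6 = 7; b_7 = 9; b_8 = 6; b_9 = 2; b_{10} = 10; b_{11} = 3; b_{12} = 16; b_{13} = 16; b_{14} = 10; b_{15} = 17; b_{16} = 6; b_{17} = 10; b_{18} = 7; b_{19} = 5; b_{20} = 17; b_{21} = 1; b_{22} = 0; b_{23} = 1; b_{24} = 2; b_{25} = 5; b_{26} = 12; b_{27} = 10; b_{28} = 13; b_{29} = 17; b_{30} = 9; b_{31} = 16; b_{32} = 3; b_{33} = 3; b_{34} = 9; b_{35} = 2; b_{36} = 13; b_{37} = 9; b_{38} = 12; b_{39} = 14; b_{40} = 2; b_{41} = 18.
Since (b_{40}, b_{41}) = (b_0, b_1) = (2, 18) (two consecutive terms determine the rest), the sequence is periodic with period 40.
(949 - 0) mod 40 = 29, so b_{949} = b_{29} = 17.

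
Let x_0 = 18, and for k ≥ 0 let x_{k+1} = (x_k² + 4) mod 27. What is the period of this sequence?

We have x_0 = 18,  x_1 = 4,  x_2 = 20,  x_3 = 26,  x_4 = 5,  x_5 = 2,  x_6 = 8,  x_7 = 14,  x_8 = 11,  x_9 = 17,  x_{10} = 23,  x_{11} = 20.
Since x_{11} = x_2 = 20, the sequence is eventually periodic: after a pre-period of length 2 it cycles with period 9.

9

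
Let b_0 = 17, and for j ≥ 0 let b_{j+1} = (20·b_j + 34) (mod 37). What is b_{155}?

24

b_0 = 17,  b_1 = 4,  b_2 = 3,  b_3 = 20,  b_4 = 27,  b_5 = 19,  b_6 = 7,  b_7 = 26,  b_8 = 36,  b_9 = 14,  b_{10} = 18,  b_{11} = 24,  b_{12} = 33,  b_{13} = 28,  b_{14} = 2,  b_{15} = 0,  b_{16} = 34,  b_{17} = 11,  b_{18} = 32,  b_{19} = 8,  b_{20} = 9,  b_{21} = 29,  b_{22} = 22,  b_{23} = 30,  b_{24} = 5,  b_{25} = 23,  b_{26} = 13,  b_{27} = 35,  b_{28} = 31,  b_{29} = 25,  b_{30} = 16,  b_{31} = 21,  b_{32} = 10,  b_{33} = 12,  b_{34} = 15,  b_{35} = 1,  b_{36} = 17.
The sequence repeats with period 36.
So b_{155} = b_{0 + ((155-0) mod 36)} = b_{11} = 24.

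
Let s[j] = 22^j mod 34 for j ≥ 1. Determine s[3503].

24

We have s[1] = 22; s[2] = 8; s[3] = 6; s[4] = 30; s[5] = 14; s[6] = 2; s[7] = 10; s[8] = 16; s[9] = 12; s[10] = 26; s[11] = 28; s[12] = 4; s[13] = 20; s[14] = 32; s[15] = 24; s[16] = 18; s[17] = 22.
Since s[17] = s[1] = 22, the sequence is periodic with period 16.
(3503 - 1) mod 16 = 14, so s[3503] = s[15] = 24.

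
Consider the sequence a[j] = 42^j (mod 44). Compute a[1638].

a[0] = 1,  a[1] = 42,  a[2] = 4,  a[3] = 36,  a[4] = 16,  a[5] = 12,  a[6] = 20,  a[7] = 4.
Since a[7] = a[2] = 4, the sequence is eventually periodic: after a pre-period of length 2 it cycles with period 5.
For j ≥ 2, a[j] depends only on (j - 2) mod 5. (1638 - 2) mod 5 = 1, so a[1638] = a[3] = 36.

36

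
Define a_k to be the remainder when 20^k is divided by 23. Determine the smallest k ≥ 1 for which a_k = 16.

We have a_0 = 1; a_1 = 20; a_2 = 9; a_3 = 19; a_4 = 12; a_5 = 10; a_6 = 16; a_7 = 21; a_8 = 6; a_9 = 5; a_{10} = 8; a_{11} = 22; a_{12} = 3; a_{13} = 14; a_{14} = 4; a_{15} = 11; a_{16} = 13; a_{17} = 7; a_{18} = 2; a_{19} = 17; a_{20} = 18; a_{21} = 15; a_{22} = 1.
The sequence repeats with period 22.
The value 16 first appears (with k ≥ 1) at a_6.

6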